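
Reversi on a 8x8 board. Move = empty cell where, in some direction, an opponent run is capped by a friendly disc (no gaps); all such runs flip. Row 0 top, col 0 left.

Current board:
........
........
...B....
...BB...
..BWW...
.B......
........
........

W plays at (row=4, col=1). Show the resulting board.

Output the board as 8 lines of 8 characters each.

Place W at (4,1); scan 8 dirs for brackets.
Dir NW: first cell '.' (not opp) -> no flip
Dir N: first cell '.' (not opp) -> no flip
Dir NE: first cell '.' (not opp) -> no flip
Dir W: first cell '.' (not opp) -> no flip
Dir E: opp run (4,2) capped by W -> flip
Dir SW: first cell '.' (not opp) -> no flip
Dir S: opp run (5,1), next='.' -> no flip
Dir SE: first cell '.' (not opp) -> no flip
All flips: (4,2)

Answer: ........
........
...B....
...BB...
.WWWW...
.B......
........
........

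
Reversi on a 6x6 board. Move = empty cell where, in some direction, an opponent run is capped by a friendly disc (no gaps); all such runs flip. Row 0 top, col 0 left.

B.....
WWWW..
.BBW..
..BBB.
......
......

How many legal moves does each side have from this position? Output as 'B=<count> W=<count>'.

-- B to move --
(0,1): flips 3 -> legal
(0,2): flips 1 -> legal
(0,3): flips 3 -> legal
(0,4): flips 1 -> legal
(1,4): flips 1 -> legal
(2,0): flips 1 -> legal
(2,4): flips 1 -> legal
B mobility = 7
-- W to move --
(0,1): no bracket -> illegal
(2,0): flips 2 -> legal
(2,4): no bracket -> illegal
(2,5): no bracket -> illegal
(3,0): flips 1 -> legal
(3,1): flips 2 -> legal
(3,5): no bracket -> illegal
(4,1): flips 1 -> legal
(4,2): flips 2 -> legal
(4,3): flips 3 -> legal
(4,4): flips 2 -> legal
(4,5): flips 1 -> legal
W mobility = 8

Answer: B=7 W=8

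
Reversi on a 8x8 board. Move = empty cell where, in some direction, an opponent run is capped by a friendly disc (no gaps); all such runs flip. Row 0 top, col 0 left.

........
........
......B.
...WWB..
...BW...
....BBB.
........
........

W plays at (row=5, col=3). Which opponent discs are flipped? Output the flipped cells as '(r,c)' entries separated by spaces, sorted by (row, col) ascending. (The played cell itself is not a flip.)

Dir NW: first cell '.' (not opp) -> no flip
Dir N: opp run (4,3) capped by W -> flip
Dir NE: first cell 'W' (not opp) -> no flip
Dir W: first cell '.' (not opp) -> no flip
Dir E: opp run (5,4) (5,5) (5,6), next='.' -> no flip
Dir SW: first cell '.' (not opp) -> no flip
Dir S: first cell '.' (not opp) -> no flip
Dir SE: first cell '.' (not opp) -> no flip

Answer: (4,3)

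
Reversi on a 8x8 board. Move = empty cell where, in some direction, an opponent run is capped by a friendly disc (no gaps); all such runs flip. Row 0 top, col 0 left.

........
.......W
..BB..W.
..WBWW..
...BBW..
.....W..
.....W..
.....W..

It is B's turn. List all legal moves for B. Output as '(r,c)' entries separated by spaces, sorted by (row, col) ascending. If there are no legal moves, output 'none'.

(0,6): no bracket -> illegal
(0,7): no bracket -> illegal
(1,5): no bracket -> illegal
(1,6): no bracket -> illegal
(2,1): flips 1 -> legal
(2,4): flips 1 -> legal
(2,5): flips 1 -> legal
(2,7): no bracket -> illegal
(3,1): flips 1 -> legal
(3,6): flips 2 -> legal
(3,7): no bracket -> illegal
(4,1): flips 1 -> legal
(4,2): flips 1 -> legal
(4,6): flips 1 -> legal
(5,4): no bracket -> illegal
(5,6): flips 2 -> legal
(6,4): no bracket -> illegal
(6,6): flips 1 -> legal
(7,4): no bracket -> illegal
(7,6): no bracket -> illegal

Answer: (2,1) (2,4) (2,5) (3,1) (3,6) (4,1) (4,2) (4,6) (5,6) (6,6)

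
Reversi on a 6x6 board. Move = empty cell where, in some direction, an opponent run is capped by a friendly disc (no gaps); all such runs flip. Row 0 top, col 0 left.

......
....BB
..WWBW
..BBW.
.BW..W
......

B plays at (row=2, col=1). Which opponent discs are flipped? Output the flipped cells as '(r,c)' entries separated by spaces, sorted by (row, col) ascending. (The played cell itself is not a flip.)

Dir NW: first cell '.' (not opp) -> no flip
Dir N: first cell '.' (not opp) -> no flip
Dir NE: first cell '.' (not opp) -> no flip
Dir W: first cell '.' (not opp) -> no flip
Dir E: opp run (2,2) (2,3) capped by B -> flip
Dir SW: first cell '.' (not opp) -> no flip
Dir S: first cell '.' (not opp) -> no flip
Dir SE: first cell 'B' (not opp) -> no flip

Answer: (2,2) (2,3)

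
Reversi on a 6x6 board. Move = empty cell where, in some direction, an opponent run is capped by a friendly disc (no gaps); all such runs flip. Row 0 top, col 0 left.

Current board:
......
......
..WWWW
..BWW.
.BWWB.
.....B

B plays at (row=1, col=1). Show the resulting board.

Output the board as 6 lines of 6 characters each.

Place B at (1,1); scan 8 dirs for brackets.
Dir NW: first cell '.' (not opp) -> no flip
Dir N: first cell '.' (not opp) -> no flip
Dir NE: first cell '.' (not opp) -> no flip
Dir W: first cell '.' (not opp) -> no flip
Dir E: first cell '.' (not opp) -> no flip
Dir SW: first cell '.' (not opp) -> no flip
Dir S: first cell '.' (not opp) -> no flip
Dir SE: opp run (2,2) (3,3) capped by B -> flip
All flips: (2,2) (3,3)

Answer: ......
.B....
..BWWW
..BBW.
.BWWB.
.....B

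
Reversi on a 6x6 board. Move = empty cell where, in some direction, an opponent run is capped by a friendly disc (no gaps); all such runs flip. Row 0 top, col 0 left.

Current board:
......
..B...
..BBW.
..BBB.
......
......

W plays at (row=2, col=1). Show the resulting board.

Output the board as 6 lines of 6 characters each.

Place W at (2,1); scan 8 dirs for brackets.
Dir NW: first cell '.' (not opp) -> no flip
Dir N: first cell '.' (not opp) -> no flip
Dir NE: opp run (1,2), next='.' -> no flip
Dir W: first cell '.' (not opp) -> no flip
Dir E: opp run (2,2) (2,3) capped by W -> flip
Dir SW: first cell '.' (not opp) -> no flip
Dir S: first cell '.' (not opp) -> no flip
Dir SE: opp run (3,2), next='.' -> no flip
All flips: (2,2) (2,3)

Answer: ......
..B...
.WWWW.
..BBB.
......
......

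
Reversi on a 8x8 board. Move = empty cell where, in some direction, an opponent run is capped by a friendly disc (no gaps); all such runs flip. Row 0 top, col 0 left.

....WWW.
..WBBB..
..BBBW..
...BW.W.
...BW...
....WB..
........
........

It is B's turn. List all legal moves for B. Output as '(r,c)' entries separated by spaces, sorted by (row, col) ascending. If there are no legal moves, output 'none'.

Answer: (0,1) (0,2) (1,1) (1,6) (2,6) (3,5) (4,5) (4,7) (5,3) (6,4) (6,5)

Derivation:
(0,1): flips 1 -> legal
(0,2): flips 1 -> legal
(0,3): no bracket -> illegal
(0,7): no bracket -> illegal
(1,1): flips 1 -> legal
(1,6): flips 2 -> legal
(1,7): no bracket -> illegal
(2,1): no bracket -> illegal
(2,6): flips 1 -> legal
(2,7): no bracket -> illegal
(3,5): flips 2 -> legal
(3,7): no bracket -> illegal
(4,5): flips 2 -> legal
(4,6): no bracket -> illegal
(4,7): flips 2 -> legal
(5,3): flips 1 -> legal
(6,3): no bracket -> illegal
(6,4): flips 3 -> legal
(6,5): flips 1 -> legal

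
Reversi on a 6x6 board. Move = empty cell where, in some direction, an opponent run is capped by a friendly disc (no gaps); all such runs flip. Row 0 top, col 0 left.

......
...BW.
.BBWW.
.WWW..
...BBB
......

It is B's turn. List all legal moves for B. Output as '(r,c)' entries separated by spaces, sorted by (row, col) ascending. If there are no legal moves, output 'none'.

Answer: (1,5) (2,5) (3,5) (4,0) (4,1) (4,2)

Derivation:
(0,3): no bracket -> illegal
(0,4): no bracket -> illegal
(0,5): no bracket -> illegal
(1,2): no bracket -> illegal
(1,5): flips 1 -> legal
(2,0): no bracket -> illegal
(2,5): flips 2 -> legal
(3,0): no bracket -> illegal
(3,4): no bracket -> illegal
(3,5): flips 1 -> legal
(4,0): flips 1 -> legal
(4,1): flips 1 -> legal
(4,2): flips 1 -> legal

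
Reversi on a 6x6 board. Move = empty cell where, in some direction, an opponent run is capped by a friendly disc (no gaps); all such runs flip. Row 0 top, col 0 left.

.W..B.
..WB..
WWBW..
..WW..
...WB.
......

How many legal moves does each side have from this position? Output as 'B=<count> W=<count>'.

Answer: B=5 W=5

Derivation:
-- B to move --
(0,0): no bracket -> illegal
(0,2): flips 1 -> legal
(0,3): no bracket -> illegal
(1,0): no bracket -> illegal
(1,1): flips 1 -> legal
(1,4): no bracket -> illegal
(2,4): flips 1 -> legal
(3,0): no bracket -> illegal
(3,1): no bracket -> illegal
(3,4): no bracket -> illegal
(4,1): no bracket -> illegal
(4,2): flips 2 -> legal
(5,2): no bracket -> illegal
(5,3): flips 3 -> legal
(5,4): no bracket -> illegal
B mobility = 5
-- W to move --
(0,2): no bracket -> illegal
(0,3): flips 1 -> legal
(0,5): no bracket -> illegal
(1,1): flips 1 -> legal
(1,4): flips 1 -> legal
(1,5): no bracket -> illegal
(2,4): no bracket -> illegal
(3,1): no bracket -> illegal
(3,4): no bracket -> illegal
(3,5): no bracket -> illegal
(4,5): flips 1 -> legal
(5,3): no bracket -> illegal
(5,4): no bracket -> illegal
(5,5): flips 1 -> legal
W mobility = 5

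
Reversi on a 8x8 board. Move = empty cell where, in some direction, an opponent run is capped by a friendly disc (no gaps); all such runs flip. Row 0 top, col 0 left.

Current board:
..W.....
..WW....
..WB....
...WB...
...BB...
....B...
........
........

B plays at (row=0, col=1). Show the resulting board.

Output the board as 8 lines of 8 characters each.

Place B at (0,1); scan 8 dirs for brackets.
Dir NW: edge -> no flip
Dir N: edge -> no flip
Dir NE: edge -> no flip
Dir W: first cell '.' (not opp) -> no flip
Dir E: opp run (0,2), next='.' -> no flip
Dir SW: first cell '.' (not opp) -> no flip
Dir S: first cell '.' (not opp) -> no flip
Dir SE: opp run (1,2) capped by B -> flip
All flips: (1,2)

Answer: .BW.....
..BW....
..WB....
...WB...
...BB...
....B...
........
........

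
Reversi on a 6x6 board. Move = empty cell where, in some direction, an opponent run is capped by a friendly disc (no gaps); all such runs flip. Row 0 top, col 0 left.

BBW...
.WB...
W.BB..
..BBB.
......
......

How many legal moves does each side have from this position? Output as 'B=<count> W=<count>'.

-- B to move --
(0,3): flips 1 -> legal
(1,0): flips 1 -> legal
(1,3): no bracket -> illegal
(2,1): flips 1 -> legal
(3,0): no bracket -> illegal
(3,1): no bracket -> illegal
B mobility = 3
-- W to move --
(0,3): no bracket -> illegal
(1,0): no bracket -> illegal
(1,3): flips 1 -> legal
(1,4): no bracket -> illegal
(2,1): no bracket -> illegal
(2,4): no bracket -> illegal
(2,5): no bracket -> illegal
(3,1): no bracket -> illegal
(3,5): no bracket -> illegal
(4,1): no bracket -> illegal
(4,2): flips 3 -> legal
(4,3): no bracket -> illegal
(4,4): flips 2 -> legal
(4,5): no bracket -> illegal
W mobility = 3

Answer: B=3 W=3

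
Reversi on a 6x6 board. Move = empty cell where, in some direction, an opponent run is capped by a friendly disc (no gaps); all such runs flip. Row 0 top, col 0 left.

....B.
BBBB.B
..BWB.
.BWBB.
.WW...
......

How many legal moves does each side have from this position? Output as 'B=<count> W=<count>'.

Answer: B=3 W=10

Derivation:
-- B to move --
(1,4): no bracket -> illegal
(2,1): no bracket -> illegal
(3,0): no bracket -> illegal
(4,0): no bracket -> illegal
(4,3): no bracket -> illegal
(5,0): no bracket -> illegal
(5,1): flips 2 -> legal
(5,2): flips 2 -> legal
(5,3): flips 1 -> legal
B mobility = 3
-- W to move --
(0,0): no bracket -> illegal
(0,1): flips 1 -> legal
(0,2): flips 2 -> legal
(0,3): flips 1 -> legal
(0,5): no bracket -> illegal
(1,4): no bracket -> illegal
(2,0): flips 1 -> legal
(2,1): flips 2 -> legal
(2,5): flips 1 -> legal
(3,0): flips 1 -> legal
(3,5): flips 2 -> legal
(4,0): no bracket -> illegal
(4,3): flips 1 -> legal
(4,4): no bracket -> illegal
(4,5): flips 1 -> legal
W mobility = 10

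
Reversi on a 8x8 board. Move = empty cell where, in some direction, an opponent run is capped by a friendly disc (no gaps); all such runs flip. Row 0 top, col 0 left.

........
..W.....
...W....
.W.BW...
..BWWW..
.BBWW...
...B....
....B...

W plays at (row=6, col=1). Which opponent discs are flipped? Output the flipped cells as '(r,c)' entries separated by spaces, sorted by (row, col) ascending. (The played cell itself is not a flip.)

Dir NW: first cell '.' (not opp) -> no flip
Dir N: opp run (5,1), next='.' -> no flip
Dir NE: opp run (5,2) capped by W -> flip
Dir W: first cell '.' (not opp) -> no flip
Dir E: first cell '.' (not opp) -> no flip
Dir SW: first cell '.' (not opp) -> no flip
Dir S: first cell '.' (not opp) -> no flip
Dir SE: first cell '.' (not opp) -> no flip

Answer: (5,2)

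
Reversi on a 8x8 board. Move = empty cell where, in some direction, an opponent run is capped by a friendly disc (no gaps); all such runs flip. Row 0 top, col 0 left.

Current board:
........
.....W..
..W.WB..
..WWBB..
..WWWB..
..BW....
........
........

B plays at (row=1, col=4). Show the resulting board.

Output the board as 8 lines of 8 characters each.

Answer: ........
....BW..
..W.BB..
..WWBB..
..WWWB..
..BW....
........
........

Derivation:
Place B at (1,4); scan 8 dirs for brackets.
Dir NW: first cell '.' (not opp) -> no flip
Dir N: first cell '.' (not opp) -> no flip
Dir NE: first cell '.' (not opp) -> no flip
Dir W: first cell '.' (not opp) -> no flip
Dir E: opp run (1,5), next='.' -> no flip
Dir SW: first cell '.' (not opp) -> no flip
Dir S: opp run (2,4) capped by B -> flip
Dir SE: first cell 'B' (not opp) -> no flip
All flips: (2,4)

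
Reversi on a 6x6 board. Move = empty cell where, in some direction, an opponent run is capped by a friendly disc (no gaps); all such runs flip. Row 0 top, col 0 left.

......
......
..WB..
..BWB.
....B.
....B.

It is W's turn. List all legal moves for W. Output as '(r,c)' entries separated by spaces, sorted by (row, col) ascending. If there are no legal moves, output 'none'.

(1,2): no bracket -> illegal
(1,3): flips 1 -> legal
(1,4): no bracket -> illegal
(2,1): no bracket -> illegal
(2,4): flips 1 -> legal
(2,5): no bracket -> illegal
(3,1): flips 1 -> legal
(3,5): flips 1 -> legal
(4,1): no bracket -> illegal
(4,2): flips 1 -> legal
(4,3): no bracket -> illegal
(4,5): no bracket -> illegal
(5,3): no bracket -> illegal
(5,5): flips 1 -> legal

Answer: (1,3) (2,4) (3,1) (3,5) (4,2) (5,5)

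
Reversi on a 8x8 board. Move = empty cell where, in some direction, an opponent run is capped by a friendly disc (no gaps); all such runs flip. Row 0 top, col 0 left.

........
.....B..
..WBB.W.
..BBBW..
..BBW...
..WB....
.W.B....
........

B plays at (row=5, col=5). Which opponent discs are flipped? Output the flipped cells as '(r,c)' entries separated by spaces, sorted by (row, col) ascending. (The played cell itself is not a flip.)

Answer: (4,4)

Derivation:
Dir NW: opp run (4,4) capped by B -> flip
Dir N: first cell '.' (not opp) -> no flip
Dir NE: first cell '.' (not opp) -> no flip
Dir W: first cell '.' (not opp) -> no flip
Dir E: first cell '.' (not opp) -> no flip
Dir SW: first cell '.' (not opp) -> no flip
Dir S: first cell '.' (not opp) -> no flip
Dir SE: first cell '.' (not opp) -> no flip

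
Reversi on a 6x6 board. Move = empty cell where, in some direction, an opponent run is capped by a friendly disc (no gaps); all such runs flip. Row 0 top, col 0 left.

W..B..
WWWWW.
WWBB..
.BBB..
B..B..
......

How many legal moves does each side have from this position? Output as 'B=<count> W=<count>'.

Answer: B=6 W=7

Derivation:
-- B to move --
(0,1): flips 3 -> legal
(0,2): flips 1 -> legal
(0,4): flips 1 -> legal
(0,5): flips 1 -> legal
(1,5): no bracket -> illegal
(2,4): no bracket -> illegal
(2,5): flips 1 -> legal
(3,0): flips 2 -> legal
B mobility = 6
-- W to move --
(0,2): no bracket -> illegal
(0,4): no bracket -> illegal
(2,4): flips 2 -> legal
(3,0): no bracket -> illegal
(3,4): flips 1 -> legal
(4,1): flips 3 -> legal
(4,2): flips 3 -> legal
(4,4): flips 2 -> legal
(5,0): no bracket -> illegal
(5,1): no bracket -> illegal
(5,2): no bracket -> illegal
(5,3): flips 3 -> legal
(5,4): flips 2 -> legal
W mobility = 7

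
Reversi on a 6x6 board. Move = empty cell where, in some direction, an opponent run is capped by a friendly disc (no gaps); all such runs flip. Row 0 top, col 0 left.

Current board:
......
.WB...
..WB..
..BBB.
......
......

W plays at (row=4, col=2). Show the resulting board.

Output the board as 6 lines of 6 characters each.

Answer: ......
.WB...
..WB..
..WBB.
..W...
......

Derivation:
Place W at (4,2); scan 8 dirs for brackets.
Dir NW: first cell '.' (not opp) -> no flip
Dir N: opp run (3,2) capped by W -> flip
Dir NE: opp run (3,3), next='.' -> no flip
Dir W: first cell '.' (not opp) -> no flip
Dir E: first cell '.' (not opp) -> no flip
Dir SW: first cell '.' (not opp) -> no flip
Dir S: first cell '.' (not opp) -> no flip
Dir SE: first cell '.' (not opp) -> no flip
All flips: (3,2)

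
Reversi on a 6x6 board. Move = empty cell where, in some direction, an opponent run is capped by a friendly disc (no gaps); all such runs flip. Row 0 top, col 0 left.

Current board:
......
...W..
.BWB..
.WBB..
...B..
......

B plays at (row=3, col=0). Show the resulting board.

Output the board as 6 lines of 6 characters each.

Place B at (3,0); scan 8 dirs for brackets.
Dir NW: edge -> no flip
Dir N: first cell '.' (not opp) -> no flip
Dir NE: first cell 'B' (not opp) -> no flip
Dir W: edge -> no flip
Dir E: opp run (3,1) capped by B -> flip
Dir SW: edge -> no flip
Dir S: first cell '.' (not opp) -> no flip
Dir SE: first cell '.' (not opp) -> no flip
All flips: (3,1)

Answer: ......
...W..
.BWB..
BBBB..
...B..
......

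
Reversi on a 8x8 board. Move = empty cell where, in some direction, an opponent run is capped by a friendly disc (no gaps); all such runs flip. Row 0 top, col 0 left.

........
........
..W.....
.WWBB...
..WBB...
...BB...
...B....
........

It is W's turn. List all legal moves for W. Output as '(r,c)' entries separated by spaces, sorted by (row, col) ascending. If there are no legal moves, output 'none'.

(2,3): no bracket -> illegal
(2,4): flips 1 -> legal
(2,5): no bracket -> illegal
(3,5): flips 2 -> legal
(4,5): flips 2 -> legal
(5,2): no bracket -> illegal
(5,5): flips 2 -> legal
(6,2): no bracket -> illegal
(6,4): flips 1 -> legal
(6,5): flips 2 -> legal
(7,2): no bracket -> illegal
(7,3): no bracket -> illegal
(7,4): no bracket -> illegal

Answer: (2,4) (3,5) (4,5) (5,5) (6,4) (6,5)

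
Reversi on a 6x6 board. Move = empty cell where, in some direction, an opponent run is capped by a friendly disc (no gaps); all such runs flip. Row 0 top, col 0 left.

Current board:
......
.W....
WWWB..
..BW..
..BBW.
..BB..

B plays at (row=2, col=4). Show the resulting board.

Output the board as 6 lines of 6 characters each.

Place B at (2,4); scan 8 dirs for brackets.
Dir NW: first cell '.' (not opp) -> no flip
Dir N: first cell '.' (not opp) -> no flip
Dir NE: first cell '.' (not opp) -> no flip
Dir W: first cell 'B' (not opp) -> no flip
Dir E: first cell '.' (not opp) -> no flip
Dir SW: opp run (3,3) capped by B -> flip
Dir S: first cell '.' (not opp) -> no flip
Dir SE: first cell '.' (not opp) -> no flip
All flips: (3,3)

Answer: ......
.W....
WWWBB.
..BB..
..BBW.
..BB..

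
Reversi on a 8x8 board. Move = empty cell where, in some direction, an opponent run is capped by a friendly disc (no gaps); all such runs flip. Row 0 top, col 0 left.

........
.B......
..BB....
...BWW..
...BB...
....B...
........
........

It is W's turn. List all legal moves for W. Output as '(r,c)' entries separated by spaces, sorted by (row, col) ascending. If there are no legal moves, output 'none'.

(0,0): no bracket -> illegal
(0,1): no bracket -> illegal
(0,2): no bracket -> illegal
(1,0): no bracket -> illegal
(1,2): flips 1 -> legal
(1,3): no bracket -> illegal
(1,4): no bracket -> illegal
(2,0): no bracket -> illegal
(2,1): no bracket -> illegal
(2,4): no bracket -> illegal
(3,1): no bracket -> illegal
(3,2): flips 1 -> legal
(4,2): no bracket -> illegal
(4,5): no bracket -> illegal
(5,2): flips 1 -> legal
(5,3): flips 1 -> legal
(5,5): no bracket -> illegal
(6,3): no bracket -> illegal
(6,4): flips 2 -> legal
(6,5): no bracket -> illegal

Answer: (1,2) (3,2) (5,2) (5,3) (6,4)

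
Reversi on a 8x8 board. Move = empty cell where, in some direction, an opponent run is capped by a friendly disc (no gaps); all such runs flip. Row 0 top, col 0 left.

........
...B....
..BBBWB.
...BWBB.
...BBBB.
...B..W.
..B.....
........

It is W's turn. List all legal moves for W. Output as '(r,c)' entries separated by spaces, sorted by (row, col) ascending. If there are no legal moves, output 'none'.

(0,2): no bracket -> illegal
(0,3): no bracket -> illegal
(0,4): no bracket -> illegal
(1,1): no bracket -> illegal
(1,2): flips 1 -> legal
(1,4): flips 1 -> legal
(1,5): no bracket -> illegal
(1,6): flips 3 -> legal
(1,7): no bracket -> illegal
(2,1): flips 3 -> legal
(2,7): flips 1 -> legal
(3,1): no bracket -> illegal
(3,2): flips 1 -> legal
(3,7): flips 2 -> legal
(4,2): no bracket -> illegal
(4,7): flips 1 -> legal
(5,1): no bracket -> illegal
(5,2): flips 1 -> legal
(5,4): flips 1 -> legal
(5,5): flips 2 -> legal
(5,7): no bracket -> illegal
(6,1): no bracket -> illegal
(6,3): no bracket -> illegal
(6,4): no bracket -> illegal
(7,1): no bracket -> illegal
(7,2): no bracket -> illegal
(7,3): no bracket -> illegal

Answer: (1,2) (1,4) (1,6) (2,1) (2,7) (3,2) (3,7) (4,7) (5,2) (5,4) (5,5)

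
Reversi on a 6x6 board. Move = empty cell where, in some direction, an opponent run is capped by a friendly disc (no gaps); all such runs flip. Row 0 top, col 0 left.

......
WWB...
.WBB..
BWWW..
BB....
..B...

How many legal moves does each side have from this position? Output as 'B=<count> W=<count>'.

-- B to move --
(0,0): flips 1 -> legal
(0,1): flips 3 -> legal
(0,2): no bracket -> illegal
(2,0): flips 1 -> legal
(2,4): no bracket -> illegal
(3,4): flips 3 -> legal
(4,2): flips 1 -> legal
(4,3): flips 1 -> legal
(4,4): flips 1 -> legal
B mobility = 7
-- W to move --
(0,1): no bracket -> illegal
(0,2): flips 2 -> legal
(0,3): flips 1 -> legal
(1,3): flips 3 -> legal
(1,4): flips 1 -> legal
(2,0): no bracket -> illegal
(2,4): flips 2 -> legal
(3,4): no bracket -> illegal
(4,2): no bracket -> illegal
(4,3): no bracket -> illegal
(5,0): flips 1 -> legal
(5,1): flips 1 -> legal
(5,3): no bracket -> illegal
W mobility = 7

Answer: B=7 W=7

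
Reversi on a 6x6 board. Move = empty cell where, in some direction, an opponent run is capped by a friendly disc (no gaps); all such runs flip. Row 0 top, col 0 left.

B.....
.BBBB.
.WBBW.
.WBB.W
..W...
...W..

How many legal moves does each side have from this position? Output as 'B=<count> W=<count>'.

-- B to move --
(1,0): flips 1 -> legal
(1,5): flips 1 -> legal
(2,0): flips 1 -> legal
(2,5): flips 1 -> legal
(3,0): flips 2 -> legal
(3,4): flips 1 -> legal
(4,0): flips 1 -> legal
(4,1): flips 2 -> legal
(4,3): no bracket -> illegal
(4,4): no bracket -> illegal
(4,5): no bracket -> illegal
(5,1): flips 1 -> legal
(5,2): flips 1 -> legal
(5,4): no bracket -> illegal
B mobility = 10
-- W to move --
(0,1): flips 1 -> legal
(0,2): flips 4 -> legal
(0,3): flips 1 -> legal
(0,4): flips 3 -> legal
(0,5): no bracket -> illegal
(1,0): no bracket -> illegal
(1,5): no bracket -> illegal
(2,0): no bracket -> illegal
(2,5): no bracket -> illegal
(3,4): flips 2 -> legal
(4,1): no bracket -> illegal
(4,3): flips 1 -> legal
(4,4): no bracket -> illegal
W mobility = 6

Answer: B=10 W=6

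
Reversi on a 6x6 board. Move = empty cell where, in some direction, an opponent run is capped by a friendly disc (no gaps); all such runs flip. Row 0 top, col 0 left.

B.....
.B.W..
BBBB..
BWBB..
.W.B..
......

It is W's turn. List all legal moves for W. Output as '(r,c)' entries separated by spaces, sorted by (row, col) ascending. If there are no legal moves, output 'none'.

Answer: (0,1) (1,4) (3,4) (5,3)

Derivation:
(0,1): flips 2 -> legal
(0,2): no bracket -> illegal
(1,0): no bracket -> illegal
(1,2): no bracket -> illegal
(1,4): flips 2 -> legal
(2,4): no bracket -> illegal
(3,4): flips 2 -> legal
(4,0): no bracket -> illegal
(4,2): no bracket -> illegal
(4,4): no bracket -> illegal
(5,2): no bracket -> illegal
(5,3): flips 3 -> legal
(5,4): no bracket -> illegal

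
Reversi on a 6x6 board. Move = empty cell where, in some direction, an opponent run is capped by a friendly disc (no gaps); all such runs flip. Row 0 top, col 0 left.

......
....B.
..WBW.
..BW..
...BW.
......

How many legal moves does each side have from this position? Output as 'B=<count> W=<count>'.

-- B to move --
(1,1): no bracket -> illegal
(1,2): flips 1 -> legal
(1,3): no bracket -> illegal
(1,5): no bracket -> illegal
(2,1): flips 1 -> legal
(2,5): flips 1 -> legal
(3,1): no bracket -> illegal
(3,4): flips 2 -> legal
(3,5): no bracket -> illegal
(4,2): no bracket -> illegal
(4,5): flips 1 -> legal
(5,3): no bracket -> illegal
(5,4): no bracket -> illegal
(5,5): no bracket -> illegal
B mobility = 5
-- W to move --
(0,3): no bracket -> illegal
(0,4): flips 1 -> legal
(0,5): no bracket -> illegal
(1,2): no bracket -> illegal
(1,3): flips 1 -> legal
(1,5): no bracket -> illegal
(2,1): no bracket -> illegal
(2,5): no bracket -> illegal
(3,1): flips 1 -> legal
(3,4): no bracket -> illegal
(4,1): no bracket -> illegal
(4,2): flips 2 -> legal
(5,2): no bracket -> illegal
(5,3): flips 1 -> legal
(5,4): no bracket -> illegal
W mobility = 5

Answer: B=5 W=5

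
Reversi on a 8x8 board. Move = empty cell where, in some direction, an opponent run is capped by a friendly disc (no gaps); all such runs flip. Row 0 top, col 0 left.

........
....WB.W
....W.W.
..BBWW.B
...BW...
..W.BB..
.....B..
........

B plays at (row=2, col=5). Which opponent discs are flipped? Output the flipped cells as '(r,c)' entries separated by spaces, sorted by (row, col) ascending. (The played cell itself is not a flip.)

Answer: (3,4)

Derivation:
Dir NW: opp run (1,4), next='.' -> no flip
Dir N: first cell 'B' (not opp) -> no flip
Dir NE: first cell '.' (not opp) -> no flip
Dir W: opp run (2,4), next='.' -> no flip
Dir E: opp run (2,6), next='.' -> no flip
Dir SW: opp run (3,4) capped by B -> flip
Dir S: opp run (3,5), next='.' -> no flip
Dir SE: first cell '.' (not opp) -> no flip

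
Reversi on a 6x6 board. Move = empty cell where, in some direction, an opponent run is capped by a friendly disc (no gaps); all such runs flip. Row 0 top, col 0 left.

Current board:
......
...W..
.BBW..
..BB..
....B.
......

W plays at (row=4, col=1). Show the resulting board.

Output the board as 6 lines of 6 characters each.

Answer: ......
...W..
.BBW..
..WB..
.W..B.
......

Derivation:
Place W at (4,1); scan 8 dirs for brackets.
Dir NW: first cell '.' (not opp) -> no flip
Dir N: first cell '.' (not opp) -> no flip
Dir NE: opp run (3,2) capped by W -> flip
Dir W: first cell '.' (not opp) -> no flip
Dir E: first cell '.' (not opp) -> no flip
Dir SW: first cell '.' (not opp) -> no flip
Dir S: first cell '.' (not opp) -> no flip
Dir SE: first cell '.' (not opp) -> no flip
All flips: (3,2)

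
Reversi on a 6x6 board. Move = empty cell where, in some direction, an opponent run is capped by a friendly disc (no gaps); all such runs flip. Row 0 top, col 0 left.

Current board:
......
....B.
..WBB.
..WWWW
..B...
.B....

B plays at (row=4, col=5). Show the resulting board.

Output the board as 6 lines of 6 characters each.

Place B at (4,5); scan 8 dirs for brackets.
Dir NW: opp run (3,4) capped by B -> flip
Dir N: opp run (3,5), next='.' -> no flip
Dir NE: edge -> no flip
Dir W: first cell '.' (not opp) -> no flip
Dir E: edge -> no flip
Dir SW: first cell '.' (not opp) -> no flip
Dir S: first cell '.' (not opp) -> no flip
Dir SE: edge -> no flip
All flips: (3,4)

Answer: ......
....B.
..WBB.
..WWBW
..B..B
.B....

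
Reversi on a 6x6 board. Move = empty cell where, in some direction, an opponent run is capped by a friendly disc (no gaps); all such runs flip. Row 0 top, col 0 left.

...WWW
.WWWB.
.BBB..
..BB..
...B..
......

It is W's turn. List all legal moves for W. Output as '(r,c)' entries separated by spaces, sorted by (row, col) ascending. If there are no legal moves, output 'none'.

Answer: (1,5) (2,4) (2,5) (3,0) (3,1) (3,4) (4,1) (4,2) (4,4) (5,3)

Derivation:
(1,0): no bracket -> illegal
(1,5): flips 1 -> legal
(2,0): no bracket -> illegal
(2,4): flips 1 -> legal
(2,5): flips 1 -> legal
(3,0): flips 1 -> legal
(3,1): flips 2 -> legal
(3,4): flips 1 -> legal
(4,1): flips 3 -> legal
(4,2): flips 2 -> legal
(4,4): flips 2 -> legal
(5,2): no bracket -> illegal
(5,3): flips 3 -> legal
(5,4): no bracket -> illegal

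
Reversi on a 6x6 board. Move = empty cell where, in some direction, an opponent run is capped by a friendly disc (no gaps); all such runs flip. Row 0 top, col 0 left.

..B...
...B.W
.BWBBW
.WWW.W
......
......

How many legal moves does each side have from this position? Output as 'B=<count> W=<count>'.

-- B to move --
(0,4): no bracket -> illegal
(0,5): no bracket -> illegal
(1,1): no bracket -> illegal
(1,2): no bracket -> illegal
(1,4): no bracket -> illegal
(2,0): no bracket -> illegal
(3,0): no bracket -> illegal
(3,4): no bracket -> illegal
(4,0): flips 2 -> legal
(4,1): flips 2 -> legal
(4,2): flips 1 -> legal
(4,3): flips 2 -> legal
(4,4): no bracket -> illegal
(4,5): no bracket -> illegal
B mobility = 4
-- W to move --
(0,1): no bracket -> illegal
(0,3): flips 2 -> legal
(0,4): flips 1 -> legal
(1,0): flips 1 -> legal
(1,1): flips 1 -> legal
(1,2): no bracket -> illegal
(1,4): flips 1 -> legal
(2,0): flips 1 -> legal
(3,0): no bracket -> illegal
(3,4): no bracket -> illegal
W mobility = 6

Answer: B=4 W=6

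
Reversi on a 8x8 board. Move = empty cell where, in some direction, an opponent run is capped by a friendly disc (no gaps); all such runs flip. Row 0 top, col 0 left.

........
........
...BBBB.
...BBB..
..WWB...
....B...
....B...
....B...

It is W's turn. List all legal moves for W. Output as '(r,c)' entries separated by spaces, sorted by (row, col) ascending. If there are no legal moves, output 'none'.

(1,2): no bracket -> illegal
(1,3): flips 2 -> legal
(1,4): no bracket -> illegal
(1,5): flips 2 -> legal
(1,6): flips 2 -> legal
(1,7): no bracket -> illegal
(2,2): no bracket -> illegal
(2,7): no bracket -> illegal
(3,2): no bracket -> illegal
(3,6): no bracket -> illegal
(3,7): no bracket -> illegal
(4,5): flips 1 -> legal
(4,6): no bracket -> illegal
(5,3): no bracket -> illegal
(5,5): no bracket -> illegal
(6,3): no bracket -> illegal
(6,5): flips 1 -> legal
(7,3): no bracket -> illegal
(7,5): no bracket -> illegal

Answer: (1,3) (1,5) (1,6) (4,5) (6,5)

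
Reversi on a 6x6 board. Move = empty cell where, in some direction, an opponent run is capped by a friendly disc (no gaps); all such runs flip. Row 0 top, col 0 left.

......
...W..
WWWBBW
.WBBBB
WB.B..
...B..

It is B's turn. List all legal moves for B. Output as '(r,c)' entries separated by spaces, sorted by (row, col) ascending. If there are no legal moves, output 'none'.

(0,2): flips 1 -> legal
(0,3): flips 1 -> legal
(0,4): no bracket -> illegal
(1,0): flips 1 -> legal
(1,1): flips 3 -> legal
(1,2): flips 1 -> legal
(1,4): no bracket -> illegal
(1,5): flips 1 -> legal
(3,0): flips 1 -> legal
(4,2): no bracket -> illegal
(5,0): no bracket -> illegal
(5,1): no bracket -> illegal

Answer: (0,2) (0,3) (1,0) (1,1) (1,2) (1,5) (3,0)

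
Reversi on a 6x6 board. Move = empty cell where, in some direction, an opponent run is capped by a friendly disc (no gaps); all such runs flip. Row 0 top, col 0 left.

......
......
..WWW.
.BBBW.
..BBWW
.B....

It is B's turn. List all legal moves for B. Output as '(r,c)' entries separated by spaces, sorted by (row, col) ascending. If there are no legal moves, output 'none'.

Answer: (1,1) (1,2) (1,3) (1,4) (1,5) (2,5) (3,5) (5,5)

Derivation:
(1,1): flips 1 -> legal
(1,2): flips 1 -> legal
(1,3): flips 2 -> legal
(1,4): flips 1 -> legal
(1,5): flips 1 -> legal
(2,1): no bracket -> illegal
(2,5): flips 1 -> legal
(3,5): flips 1 -> legal
(5,3): no bracket -> illegal
(5,4): no bracket -> illegal
(5,5): flips 1 -> legal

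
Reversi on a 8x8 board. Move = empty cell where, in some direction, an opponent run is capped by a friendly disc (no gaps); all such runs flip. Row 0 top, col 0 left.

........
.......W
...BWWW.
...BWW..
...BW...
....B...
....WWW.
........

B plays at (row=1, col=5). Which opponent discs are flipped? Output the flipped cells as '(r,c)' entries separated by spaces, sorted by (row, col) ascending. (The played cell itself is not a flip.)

Dir NW: first cell '.' (not opp) -> no flip
Dir N: first cell '.' (not opp) -> no flip
Dir NE: first cell '.' (not opp) -> no flip
Dir W: first cell '.' (not opp) -> no flip
Dir E: first cell '.' (not opp) -> no flip
Dir SW: opp run (2,4) capped by B -> flip
Dir S: opp run (2,5) (3,5), next='.' -> no flip
Dir SE: opp run (2,6), next='.' -> no flip

Answer: (2,4)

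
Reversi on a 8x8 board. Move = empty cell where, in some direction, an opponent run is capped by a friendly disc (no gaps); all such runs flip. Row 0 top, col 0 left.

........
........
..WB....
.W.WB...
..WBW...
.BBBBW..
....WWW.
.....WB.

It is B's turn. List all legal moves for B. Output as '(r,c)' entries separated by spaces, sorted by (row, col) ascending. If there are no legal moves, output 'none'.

Answer: (2,0) (2,1) (2,4) (3,2) (3,5) (4,1) (4,5) (5,6) (7,4)

Derivation:
(1,1): no bracket -> illegal
(1,2): no bracket -> illegal
(1,3): no bracket -> illegal
(2,0): flips 2 -> legal
(2,1): flips 1 -> legal
(2,4): flips 2 -> legal
(3,0): no bracket -> illegal
(3,2): flips 2 -> legal
(3,5): flips 1 -> legal
(4,0): no bracket -> illegal
(4,1): flips 1 -> legal
(4,5): flips 1 -> legal
(4,6): no bracket -> illegal
(5,6): flips 2 -> legal
(5,7): no bracket -> illegal
(6,3): no bracket -> illegal
(6,7): no bracket -> illegal
(7,3): no bracket -> illegal
(7,4): flips 2 -> legal
(7,7): no bracket -> illegal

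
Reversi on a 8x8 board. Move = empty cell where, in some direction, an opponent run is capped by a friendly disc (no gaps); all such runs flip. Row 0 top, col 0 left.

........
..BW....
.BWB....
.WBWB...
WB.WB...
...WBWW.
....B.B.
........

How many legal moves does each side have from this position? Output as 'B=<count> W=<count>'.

Answer: B=10 W=15

Derivation:
-- B to move --
(0,2): no bracket -> illegal
(0,3): flips 1 -> legal
(0,4): no bracket -> illegal
(1,1): flips 2 -> legal
(1,4): flips 1 -> legal
(2,0): no bracket -> illegal
(2,4): no bracket -> illegal
(3,0): flips 1 -> legal
(4,2): flips 2 -> legal
(4,5): no bracket -> illegal
(4,6): flips 2 -> legal
(4,7): no bracket -> illegal
(5,0): no bracket -> illegal
(5,1): no bracket -> illegal
(5,2): flips 2 -> legal
(5,7): flips 2 -> legal
(6,2): flips 1 -> legal
(6,3): flips 3 -> legal
(6,5): no bracket -> illegal
(6,7): no bracket -> illegal
B mobility = 10
-- W to move --
(0,1): no bracket -> illegal
(0,2): flips 1 -> legal
(0,3): no bracket -> illegal
(1,0): flips 2 -> legal
(1,1): flips 2 -> legal
(1,4): no bracket -> illegal
(2,0): flips 1 -> legal
(2,4): flips 1 -> legal
(2,5): flips 1 -> legal
(3,0): no bracket -> illegal
(3,5): flips 2 -> legal
(4,2): flips 2 -> legal
(4,5): flips 1 -> legal
(5,0): no bracket -> illegal
(5,1): flips 1 -> legal
(5,2): no bracket -> illegal
(5,7): no bracket -> illegal
(6,3): no bracket -> illegal
(6,5): flips 1 -> legal
(6,7): no bracket -> illegal
(7,3): flips 1 -> legal
(7,4): no bracket -> illegal
(7,5): flips 1 -> legal
(7,6): flips 1 -> legal
(7,7): flips 1 -> legal
W mobility = 15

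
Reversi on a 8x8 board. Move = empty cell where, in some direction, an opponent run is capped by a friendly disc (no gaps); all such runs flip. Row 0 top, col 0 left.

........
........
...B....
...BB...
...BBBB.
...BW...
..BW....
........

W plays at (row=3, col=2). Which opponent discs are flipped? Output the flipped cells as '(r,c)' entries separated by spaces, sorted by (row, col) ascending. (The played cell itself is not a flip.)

Answer: (4,3)

Derivation:
Dir NW: first cell '.' (not opp) -> no flip
Dir N: first cell '.' (not opp) -> no flip
Dir NE: opp run (2,3), next='.' -> no flip
Dir W: first cell '.' (not opp) -> no flip
Dir E: opp run (3,3) (3,4), next='.' -> no flip
Dir SW: first cell '.' (not opp) -> no flip
Dir S: first cell '.' (not opp) -> no flip
Dir SE: opp run (4,3) capped by W -> flip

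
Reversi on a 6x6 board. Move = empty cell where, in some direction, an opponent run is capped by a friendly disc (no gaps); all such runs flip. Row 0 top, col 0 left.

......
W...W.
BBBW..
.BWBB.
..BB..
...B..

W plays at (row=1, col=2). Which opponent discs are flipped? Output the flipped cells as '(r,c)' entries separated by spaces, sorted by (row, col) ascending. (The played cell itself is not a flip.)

Dir NW: first cell '.' (not opp) -> no flip
Dir N: first cell '.' (not opp) -> no flip
Dir NE: first cell '.' (not opp) -> no flip
Dir W: first cell '.' (not opp) -> no flip
Dir E: first cell '.' (not opp) -> no flip
Dir SW: opp run (2,1), next='.' -> no flip
Dir S: opp run (2,2) capped by W -> flip
Dir SE: first cell 'W' (not opp) -> no flip

Answer: (2,2)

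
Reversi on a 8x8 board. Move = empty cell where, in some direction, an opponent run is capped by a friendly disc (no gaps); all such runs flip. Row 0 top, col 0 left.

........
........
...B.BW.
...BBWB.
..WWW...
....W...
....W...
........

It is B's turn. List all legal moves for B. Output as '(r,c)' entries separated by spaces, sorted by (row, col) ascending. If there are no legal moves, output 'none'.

Answer: (1,6) (2,7) (4,5) (5,1) (5,2) (5,3) (5,5) (7,4)

Derivation:
(1,5): no bracket -> illegal
(1,6): flips 1 -> legal
(1,7): no bracket -> illegal
(2,4): no bracket -> illegal
(2,7): flips 1 -> legal
(3,1): no bracket -> illegal
(3,2): no bracket -> illegal
(3,7): no bracket -> illegal
(4,1): no bracket -> illegal
(4,5): flips 1 -> legal
(4,6): no bracket -> illegal
(5,1): flips 1 -> legal
(5,2): flips 1 -> legal
(5,3): flips 1 -> legal
(5,5): flips 1 -> legal
(6,3): no bracket -> illegal
(6,5): no bracket -> illegal
(7,3): no bracket -> illegal
(7,4): flips 3 -> legal
(7,5): no bracket -> illegal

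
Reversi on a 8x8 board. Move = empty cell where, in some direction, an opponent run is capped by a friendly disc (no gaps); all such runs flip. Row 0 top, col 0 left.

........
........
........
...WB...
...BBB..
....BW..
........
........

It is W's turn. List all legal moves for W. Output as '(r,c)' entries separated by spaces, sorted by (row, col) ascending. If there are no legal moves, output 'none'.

(2,3): no bracket -> illegal
(2,4): no bracket -> illegal
(2,5): no bracket -> illegal
(3,2): no bracket -> illegal
(3,5): flips 2 -> legal
(3,6): no bracket -> illegal
(4,2): no bracket -> illegal
(4,6): no bracket -> illegal
(5,2): no bracket -> illegal
(5,3): flips 2 -> legal
(5,6): no bracket -> illegal
(6,3): no bracket -> illegal
(6,4): no bracket -> illegal
(6,5): no bracket -> illegal

Answer: (3,5) (5,3)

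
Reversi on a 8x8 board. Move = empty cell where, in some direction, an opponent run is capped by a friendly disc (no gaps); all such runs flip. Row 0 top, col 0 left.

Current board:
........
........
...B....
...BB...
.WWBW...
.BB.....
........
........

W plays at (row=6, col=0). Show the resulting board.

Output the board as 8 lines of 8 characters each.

Place W at (6,0); scan 8 dirs for brackets.
Dir NW: edge -> no flip
Dir N: first cell '.' (not opp) -> no flip
Dir NE: opp run (5,1) capped by W -> flip
Dir W: edge -> no flip
Dir E: first cell '.' (not opp) -> no flip
Dir SW: edge -> no flip
Dir S: first cell '.' (not opp) -> no flip
Dir SE: first cell '.' (not opp) -> no flip
All flips: (5,1)

Answer: ........
........
...B....
...BB...
.WWBW...
.WB.....
W.......
........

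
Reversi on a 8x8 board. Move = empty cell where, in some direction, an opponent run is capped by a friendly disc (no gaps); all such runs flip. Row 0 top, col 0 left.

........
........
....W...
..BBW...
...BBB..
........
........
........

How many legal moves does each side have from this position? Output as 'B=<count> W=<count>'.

Answer: B=5 W=5

Derivation:
-- B to move --
(1,3): no bracket -> illegal
(1,4): flips 2 -> legal
(1,5): flips 1 -> legal
(2,3): flips 1 -> legal
(2,5): flips 1 -> legal
(3,5): flips 1 -> legal
B mobility = 5
-- W to move --
(2,1): no bracket -> illegal
(2,2): no bracket -> illegal
(2,3): no bracket -> illegal
(3,1): flips 2 -> legal
(3,5): no bracket -> illegal
(3,6): no bracket -> illegal
(4,1): no bracket -> illegal
(4,2): flips 1 -> legal
(4,6): no bracket -> illegal
(5,2): flips 1 -> legal
(5,3): no bracket -> illegal
(5,4): flips 1 -> legal
(5,5): no bracket -> illegal
(5,6): flips 1 -> legal
W mobility = 5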